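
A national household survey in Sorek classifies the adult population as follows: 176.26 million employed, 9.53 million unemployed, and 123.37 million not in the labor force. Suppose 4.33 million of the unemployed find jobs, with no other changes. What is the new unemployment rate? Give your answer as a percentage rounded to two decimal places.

Initially, labor force = 176.26 + 9.53 = 185.79 million, so u = 9.53/185.79 = 5.13%.
After the change, unemployed falls and employed rises by 4.33; labor force unchanged → E = 180.59, U = 5.20, labor force = 185.79 million.
New unemployment rate = 5.20 / 185.79 = 2.80%.

New unemployment rate ≈ 2.80%.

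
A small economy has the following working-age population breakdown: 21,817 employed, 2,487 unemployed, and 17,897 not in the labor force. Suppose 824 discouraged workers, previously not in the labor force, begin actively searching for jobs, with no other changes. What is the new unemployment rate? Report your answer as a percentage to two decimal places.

New unemployment rate ≈ 13.18%.

Initially, labor force = 21,817 + 2,487 = 24,304, so u = 2,487/24,304 = 10.23%.
After the change, unemployed and labor force both rise by 824 → E = 21,817, U = 3,311, labor force = 25,128.
New unemployment rate = 3,311 / 25,128 = 13.18%.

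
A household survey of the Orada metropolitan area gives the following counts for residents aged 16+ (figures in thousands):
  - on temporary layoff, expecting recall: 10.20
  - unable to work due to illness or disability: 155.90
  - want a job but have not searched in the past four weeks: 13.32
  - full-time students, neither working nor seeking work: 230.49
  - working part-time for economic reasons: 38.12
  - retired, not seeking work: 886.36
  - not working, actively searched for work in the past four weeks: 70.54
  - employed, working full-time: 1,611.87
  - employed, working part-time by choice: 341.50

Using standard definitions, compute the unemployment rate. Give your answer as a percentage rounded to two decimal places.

Unemployment rate ≈ 3.90%.

Employed = 38.12 + 1,611.87 + 341.50 = 1,991.49 thousand (anyone who worked, including part-time for economic reasons, counts as employed).
Unemployed = 10.20 + 70.54 = 80.74 thousand (jobless and actively searching, or on temporary layoff).
Labor force = 1,991.49 + 80.74 = 2,072.23 thousand.
Unemployment rate = 80.74 / 2,072.23 = 3.90%.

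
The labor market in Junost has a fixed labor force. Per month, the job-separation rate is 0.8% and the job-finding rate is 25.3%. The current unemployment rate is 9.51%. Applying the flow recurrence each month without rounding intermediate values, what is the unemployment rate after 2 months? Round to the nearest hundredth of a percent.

Unemployment rate after two months ≈ 6.58%.

With a fixed labor force, u_{t+1} = u_t + s·(1−u_t) − f·u_t = u_t·(1−s−f) + s.
Here 1−s−f = 0.739 and s = 0.008.
u_1 = 0.095100 × 0.739 + 0.008 = 0.078279.
u_2 = 0.078279 × 0.739 + 0.008 = 0.065848.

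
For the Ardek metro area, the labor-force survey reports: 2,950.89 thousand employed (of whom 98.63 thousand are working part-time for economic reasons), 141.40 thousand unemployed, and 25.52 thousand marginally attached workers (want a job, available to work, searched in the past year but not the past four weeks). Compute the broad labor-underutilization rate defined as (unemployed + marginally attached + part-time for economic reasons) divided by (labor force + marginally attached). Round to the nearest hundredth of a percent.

Labor force = 2,950.89 + 141.40 = 3,092.29 thousand.
Numerator = 141.40 + 25.52 + 98.63 = 265.55 thousand.
Denominator = 3,092.29 + 25.52 = 3,117.81 thousand.
Broad rate = 265.55 / 3,117.81 = 8.52%.

Broad underutilization rate ≈ 8.52%.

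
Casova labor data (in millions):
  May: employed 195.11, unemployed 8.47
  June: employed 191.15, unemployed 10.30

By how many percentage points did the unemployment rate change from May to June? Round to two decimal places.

May: labor force = 195.11 + 8.47 = 203.58; u = 8.47/203.58 = 4.16%.
June: labor force = 191.15 + 10.30 = 201.45; u = 10.30/201.45 = 5.11%.
Change = 5.11% − 4.16% = +0.95 pp.

The unemployment rate changed by +0.95 percentage points.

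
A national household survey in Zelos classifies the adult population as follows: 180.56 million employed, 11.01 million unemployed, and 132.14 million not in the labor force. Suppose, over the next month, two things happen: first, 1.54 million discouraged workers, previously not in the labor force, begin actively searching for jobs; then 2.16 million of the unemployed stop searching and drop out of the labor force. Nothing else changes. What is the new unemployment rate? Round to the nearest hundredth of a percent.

Initially, labor force = 180.56 + 11.01 = 191.57 million, so u = 11.01/191.57 = 5.75%.
After the first change, unemployed and labor force both rise by 1.54 → E = 180.56, U = 12.55, labor force = 193.11 million.
After the second change, unemployed and labor force both fall by 2.16 → E = 180.56, U = 10.39, labor force = 190.95 million.
New unemployment rate = 10.39 / 190.95 = 5.44%.

New unemployment rate ≈ 5.44%.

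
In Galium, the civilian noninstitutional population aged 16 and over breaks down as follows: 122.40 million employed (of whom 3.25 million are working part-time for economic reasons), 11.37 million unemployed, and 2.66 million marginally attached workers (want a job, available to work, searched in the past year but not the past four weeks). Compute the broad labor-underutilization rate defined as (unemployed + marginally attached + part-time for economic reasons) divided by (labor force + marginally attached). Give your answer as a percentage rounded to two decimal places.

Broad underutilization rate ≈ 12.67%.

Labor force = 122.40 + 11.37 = 133.77 million.
Numerator = 11.37 + 2.66 + 3.25 = 17.28 million.
Denominator = 133.77 + 2.66 = 136.43 million.
Broad rate = 17.28 / 136.43 = 12.67%.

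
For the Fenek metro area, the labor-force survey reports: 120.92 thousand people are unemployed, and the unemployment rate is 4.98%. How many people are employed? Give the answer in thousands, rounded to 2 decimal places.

Labor force = U / u = 120.92 / 0.0498 ≈ 2,428.11 thousand.
Employed = labor force − unemployed = 2,428.11 − 120.92 = 2,307.19 thousand.

About 2,307.19 thousand are employed.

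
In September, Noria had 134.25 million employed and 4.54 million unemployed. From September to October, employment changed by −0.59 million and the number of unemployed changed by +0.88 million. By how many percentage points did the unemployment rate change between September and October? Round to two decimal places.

The unemployment rate changed by +0.63 percentage points.

September: labor force = 134.25 + 4.54 = 138.79; u = 4.54/138.79 = 3.27%.
October: labor force = 133.66 + 5.42 = 139.08; u = 5.42/139.08 = 3.90%.
Change = 3.90% − 3.27% = +0.63 pp.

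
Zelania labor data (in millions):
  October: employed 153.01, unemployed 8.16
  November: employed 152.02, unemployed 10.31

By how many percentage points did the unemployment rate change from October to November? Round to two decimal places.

The unemployment rate changed by +1.29 percentage points.

October: labor force = 153.01 + 8.16 = 161.17; u = 8.16/161.17 = 5.06%.
November: labor force = 152.02 + 10.31 = 162.33; u = 10.31/162.33 = 6.35%.
Change = 6.35% − 5.06% = +1.29 pp.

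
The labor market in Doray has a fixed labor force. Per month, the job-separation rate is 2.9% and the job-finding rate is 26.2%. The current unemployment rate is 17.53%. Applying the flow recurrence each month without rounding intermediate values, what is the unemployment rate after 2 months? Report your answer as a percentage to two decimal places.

With a fixed labor force, u_{t+1} = u_t + s·(1−u_t) − f·u_t = u_t·(1−s−f) + s.
Here 1−s−f = 0.709 and s = 0.029.
u_1 = 0.175300 × 0.709 + 0.029 = 0.153288.
u_2 = 0.153288 × 0.709 + 0.029 = 0.137681.

Unemployment rate after two months ≈ 13.77%.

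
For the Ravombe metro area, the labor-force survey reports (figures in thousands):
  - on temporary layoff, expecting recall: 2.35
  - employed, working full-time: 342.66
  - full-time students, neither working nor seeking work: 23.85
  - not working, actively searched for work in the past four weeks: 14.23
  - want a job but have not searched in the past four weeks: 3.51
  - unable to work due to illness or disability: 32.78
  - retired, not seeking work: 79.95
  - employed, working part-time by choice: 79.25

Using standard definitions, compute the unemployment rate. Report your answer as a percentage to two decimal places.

Unemployment rate ≈ 3.78%.

Employed = 342.66 + 79.25 = 421.91 thousand.
Unemployed = 2.35 + 14.23 = 16.58 thousand (jobless and actively searching, or on temporary layoff).
Labor force = 421.91 + 16.58 = 438.49 thousand.
Unemployment rate = 16.58 / 438.49 = 3.78%.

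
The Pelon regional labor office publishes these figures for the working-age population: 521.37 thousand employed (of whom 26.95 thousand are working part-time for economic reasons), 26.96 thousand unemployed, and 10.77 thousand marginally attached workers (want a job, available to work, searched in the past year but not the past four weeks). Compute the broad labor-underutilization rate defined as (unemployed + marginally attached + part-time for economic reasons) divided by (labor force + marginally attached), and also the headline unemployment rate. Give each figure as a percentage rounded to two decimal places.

Labor force = 521.37 + 26.96 = 548.33 thousand.
Numerator = 26.96 + 10.77 + 26.95 = 64.68 thousand.
Denominator = 548.33 + 10.77 = 559.10 thousand.
Broad rate = 64.68 / 559.10 = 11.57%.
Headline unemployment rate = 26.96 / 548.33 = 4.92%.

Broad underutilization rate ≈ 11.57%; headline unemployment rate ≈ 4.92%.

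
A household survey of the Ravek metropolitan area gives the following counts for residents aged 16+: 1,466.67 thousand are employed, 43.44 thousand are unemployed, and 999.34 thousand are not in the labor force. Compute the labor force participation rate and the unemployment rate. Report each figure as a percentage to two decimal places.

Labor force = employed + unemployed = 1,466.67 + 43.44 = 1,510.11 thousand.
Working-age population = 1,510.11 + 999.34 = 2,509.45 thousand.
Unemployment rate = 43.44 / 1,510.11 = 2.88%.
Labor force participation rate = 1,510.11 / 2,509.45 = 60.18%.

Labor force participation rate ≈ 60.18%; unemployment rate ≈ 2.88%.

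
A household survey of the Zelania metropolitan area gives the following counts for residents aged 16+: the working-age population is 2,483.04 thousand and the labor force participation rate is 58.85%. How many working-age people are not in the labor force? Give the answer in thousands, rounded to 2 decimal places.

Share not in the labor force = 1 − 0.5885 = 0.4115.
Not in labor force = 0.4115 × 2,483.04 ≈ 1,021.77 thousand.

About 1,021.77 thousand are not in the labor force.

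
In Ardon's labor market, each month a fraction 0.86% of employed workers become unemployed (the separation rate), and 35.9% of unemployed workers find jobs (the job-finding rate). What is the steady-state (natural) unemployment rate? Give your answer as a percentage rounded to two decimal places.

Steady-state unemployment rate ≈ 2.34%.

At steady state the flows balance: s·E = f·U, so U/(E+U) = s/(s+f).
u* = 0.86 / (0.86 + 35.9) = 0.86 / 36.76 = 2.34%.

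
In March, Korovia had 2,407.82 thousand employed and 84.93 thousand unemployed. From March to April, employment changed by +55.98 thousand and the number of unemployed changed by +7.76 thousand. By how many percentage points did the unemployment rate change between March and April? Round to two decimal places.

The unemployment rate changed by +0.22 percentage points.

March: labor force = 2,407.82 + 84.93 = 2,492.75; u = 84.93/2,492.75 = 3.41%.
April: labor force = 2,463.80 + 92.69 = 2,556.49; u = 92.69/2,556.49 = 3.63%.
Change = 3.63% − 3.41% = +0.22 pp.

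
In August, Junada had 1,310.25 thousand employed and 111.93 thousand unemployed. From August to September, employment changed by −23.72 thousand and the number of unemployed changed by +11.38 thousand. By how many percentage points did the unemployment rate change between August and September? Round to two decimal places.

The unemployment rate changed by +0.88 percentage points.

August: labor force = 1,310.25 + 111.93 = 1,422.18; u = 111.93/1,422.18 = 7.87%.
September: labor force = 1,286.53 + 123.31 = 1,409.84; u = 123.31/1,409.84 = 8.75%.
Change = 8.75% − 7.87% = +0.88 pp.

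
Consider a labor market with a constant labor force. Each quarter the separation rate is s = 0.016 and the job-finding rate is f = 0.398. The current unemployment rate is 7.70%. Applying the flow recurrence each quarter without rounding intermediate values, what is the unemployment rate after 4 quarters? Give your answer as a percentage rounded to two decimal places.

Unemployment rate after four quarters ≈ 4.32%.

With a fixed labor force, u_{t+1} = u_t + s·(1−u_t) − f·u_t = u_t·(1−s−f) + s.
Here 1−s−f = 0.586 and s = 0.016.
u_1 = 0.077000 × 0.586 + 0.016 = 0.061122.
u_2 = 0.061122 × 0.586 + 0.016 = 0.051817.
u_3 = 0.051817 × 0.586 + 0.016 = 0.046365.
u_4 = 0.046365 × 0.586 + 0.016 = 0.043170.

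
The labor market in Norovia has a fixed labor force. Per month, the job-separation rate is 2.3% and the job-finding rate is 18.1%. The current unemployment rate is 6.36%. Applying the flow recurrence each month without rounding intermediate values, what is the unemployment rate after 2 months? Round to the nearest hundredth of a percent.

Unemployment rate after two months ≈ 8.16%.

With a fixed labor force, u_{t+1} = u_t + s·(1−u_t) − f·u_t = u_t·(1−s−f) + s.
Here 1−s−f = 0.796 and s = 0.023.
u_1 = 0.063600 × 0.796 + 0.023 = 0.073626.
u_2 = 0.073626 × 0.796 + 0.023 = 0.081606.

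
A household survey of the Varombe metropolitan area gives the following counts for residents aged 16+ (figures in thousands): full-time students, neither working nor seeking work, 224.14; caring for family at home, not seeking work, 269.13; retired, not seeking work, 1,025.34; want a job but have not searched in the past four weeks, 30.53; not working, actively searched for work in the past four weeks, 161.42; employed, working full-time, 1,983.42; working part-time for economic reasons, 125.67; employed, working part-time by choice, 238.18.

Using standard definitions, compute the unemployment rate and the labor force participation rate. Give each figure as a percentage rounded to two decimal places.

Unemployment rate ≈ 6.43%; labor force participation rate ≈ 61.82%.

Employed = 1,983.42 + 125.67 + 238.18 = 2,347.27 thousand (anyone who worked, including part-time for economic reasons, counts as employed).
Unemployed = 161.42 thousand.
Labor force = 2,347.27 + 161.42 = 2,508.69 thousand.
Not in labor force = 224.14 + 269.13 + 1,025.34 + 30.53 = 1,549.14 thousand (those not working and not actively searching are outside the labor force — including those who want a job but have given up searching).
Civilian working-age population = 2,508.69 + 1,549.14 = 4,057.83 thousand.
Unemployment rate = 161.42 / 2,508.69 = 6.43%.
Labor force participation rate = 2,508.69 / 4,057.83 = 61.82%.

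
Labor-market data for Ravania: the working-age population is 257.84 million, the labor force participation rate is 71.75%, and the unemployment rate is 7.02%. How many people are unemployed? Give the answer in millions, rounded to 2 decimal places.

Labor force = 0.7175 × 257.84 = 185.00 million.
Unemployed = 0.0702 × 185.00 ≈ 12.99 million.

About 12.99 million are unemployed.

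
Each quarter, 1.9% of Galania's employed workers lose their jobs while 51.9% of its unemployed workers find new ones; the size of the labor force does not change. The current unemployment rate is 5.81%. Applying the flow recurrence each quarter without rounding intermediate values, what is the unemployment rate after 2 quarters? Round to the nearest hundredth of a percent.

With a fixed labor force, u_{t+1} = u_t + s·(1−u_t) − f·u_t = u_t·(1−s−f) + s.
Here 1−s−f = 0.462 and s = 0.019.
u_1 = 0.058100 × 0.462 + 0.019 = 0.045842.
u_2 = 0.045842 × 0.462 + 0.019 = 0.040179.

Unemployment rate after two quarters ≈ 4.02%.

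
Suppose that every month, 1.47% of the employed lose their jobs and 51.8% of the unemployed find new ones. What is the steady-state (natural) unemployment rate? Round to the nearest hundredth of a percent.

Steady-state unemployment rate ≈ 2.76%.

At steady state the flows balance: s·E = f·U, so U/(E+U) = s/(s+f).
u* = 1.47 / (1.47 + 51.8) = 1.47 / 53.27 = 2.76%.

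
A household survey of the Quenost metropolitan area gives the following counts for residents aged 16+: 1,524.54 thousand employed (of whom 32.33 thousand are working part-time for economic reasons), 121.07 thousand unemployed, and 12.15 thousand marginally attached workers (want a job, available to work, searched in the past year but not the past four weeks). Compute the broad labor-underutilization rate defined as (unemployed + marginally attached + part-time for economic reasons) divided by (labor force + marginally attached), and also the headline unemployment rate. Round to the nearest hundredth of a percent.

Labor force = 1,524.54 + 121.07 = 1,645.61 thousand.
Numerator = 121.07 + 12.15 + 32.33 = 165.55 thousand.
Denominator = 1,645.61 + 12.15 = 1,657.76 thousand.
Broad rate = 165.55 / 1,657.76 = 9.99%.
Headline unemployment rate = 121.07 / 1,645.61 = 7.36%.

Broad underutilization rate ≈ 9.99%; headline unemployment rate ≈ 7.36%.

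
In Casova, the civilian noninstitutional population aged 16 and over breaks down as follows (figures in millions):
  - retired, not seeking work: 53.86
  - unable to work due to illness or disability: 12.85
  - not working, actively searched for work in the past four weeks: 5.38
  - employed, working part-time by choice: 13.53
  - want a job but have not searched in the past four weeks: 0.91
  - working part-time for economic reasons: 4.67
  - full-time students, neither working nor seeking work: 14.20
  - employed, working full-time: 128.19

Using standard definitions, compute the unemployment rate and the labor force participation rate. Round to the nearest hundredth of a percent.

Employed = 13.53 + 4.67 + 128.19 = 146.39 million (anyone who worked, including part-time for economic reasons, counts as employed).
Unemployed = 5.38 million.
Labor force = 146.39 + 5.38 = 151.77 million.
Not in labor force = 53.86 + 12.85 + 0.91 + 14.20 = 81.82 million (those not working and not actively searching are outside the labor force — including those who want a job but have given up searching).
Civilian working-age population = 151.77 + 81.82 = 233.59 million.
Unemployment rate = 5.38 / 151.77 = 3.54%.
Labor force participation rate = 151.77 / 233.59 = 64.97%.

Unemployment rate ≈ 3.54%; labor force participation rate ≈ 64.97%.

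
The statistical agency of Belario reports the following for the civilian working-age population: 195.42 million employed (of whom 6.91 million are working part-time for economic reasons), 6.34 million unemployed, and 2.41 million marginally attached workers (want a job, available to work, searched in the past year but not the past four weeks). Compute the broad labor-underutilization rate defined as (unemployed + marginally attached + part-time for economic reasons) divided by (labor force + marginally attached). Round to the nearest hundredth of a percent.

Broad underutilization rate ≈ 7.67%.

Labor force = 195.42 + 6.34 = 201.76 million.
Numerator = 6.34 + 2.41 + 6.91 = 15.66 million.
Denominator = 201.76 + 2.41 = 204.17 million.
Broad rate = 15.66 / 204.17 = 7.67%.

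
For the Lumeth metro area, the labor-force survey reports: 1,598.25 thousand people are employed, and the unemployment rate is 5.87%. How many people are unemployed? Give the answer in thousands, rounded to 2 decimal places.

Let U be the number unemployed. The labor force is E + U, and U/(E+U) = 0.0587.
So U = 0.0587 × 1,598.25 / (1 − 0.0587) = 93.8173 / 0.9413 ≈ 99.67 thousand.

About 99.67 thousand are unemployed.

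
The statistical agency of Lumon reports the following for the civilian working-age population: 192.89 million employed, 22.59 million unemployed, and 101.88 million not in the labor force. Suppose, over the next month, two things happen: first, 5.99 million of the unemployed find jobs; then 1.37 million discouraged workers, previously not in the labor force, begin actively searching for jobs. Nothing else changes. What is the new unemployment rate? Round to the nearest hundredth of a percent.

New unemployment rate ≈ 8.29%.

Initially, labor force = 192.89 + 22.59 = 215.48 million, so u = 22.59/215.48 = 10.48%.
After the first change, unemployed falls and employed rises by 5.99; labor force unchanged → E = 198.88, U = 16.60, labor force = 215.48 million.
After the second change, unemployed and labor force both rise by 1.37 → E = 198.88, U = 17.97, labor force = 216.85 million.
New unemployment rate = 17.97 / 216.85 = 8.29%.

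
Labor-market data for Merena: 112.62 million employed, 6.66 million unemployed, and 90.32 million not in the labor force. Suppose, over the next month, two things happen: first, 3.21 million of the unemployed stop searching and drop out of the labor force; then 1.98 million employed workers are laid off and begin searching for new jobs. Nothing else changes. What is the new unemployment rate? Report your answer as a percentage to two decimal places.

Initially, labor force = 112.62 + 6.66 = 119.28 million, so u = 6.66/119.28 = 5.58%.
After the first change, unemployed and labor force both fall by 3.21 → E = 112.62, U = 3.45, labor force = 116.07 million.
After the second change, employed falls and unemployed rises by 1.98; labor force unchanged → E = 110.64, U = 5.43, labor force = 116.07 million.
New unemployment rate = 5.43 / 116.07 = 4.68%.

New unemployment rate ≈ 4.68%.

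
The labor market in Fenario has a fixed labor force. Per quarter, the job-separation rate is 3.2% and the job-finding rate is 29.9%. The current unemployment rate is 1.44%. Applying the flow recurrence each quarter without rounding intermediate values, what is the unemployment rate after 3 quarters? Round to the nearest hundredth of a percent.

With a fixed labor force, u_{t+1} = u_t + s·(1−u_t) − f·u_t = u_t·(1−s−f) + s.
Here 1−s−f = 0.669 and s = 0.032.
u_1 = 0.014400 × 0.669 + 0.032 = 0.041634.
u_2 = 0.041634 × 0.669 + 0.032 = 0.059853.
u_3 = 0.059853 × 0.669 + 0.032 = 0.072042.

Unemployment rate after three quarters ≈ 7.20%.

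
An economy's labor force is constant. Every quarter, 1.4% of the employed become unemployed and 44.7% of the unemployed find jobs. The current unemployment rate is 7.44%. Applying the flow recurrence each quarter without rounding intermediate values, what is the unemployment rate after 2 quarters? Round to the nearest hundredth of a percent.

With a fixed labor force, u_{t+1} = u_t + s·(1−u_t) − f·u_t = u_t·(1−s−f) + s.
Here 1−s−f = 0.539 and s = 0.014.
u_1 = 0.074400 × 0.539 + 0.014 = 0.054102.
u_2 = 0.054102 × 0.539 + 0.014 = 0.043161.

Unemployment rate after two quarters ≈ 4.32%.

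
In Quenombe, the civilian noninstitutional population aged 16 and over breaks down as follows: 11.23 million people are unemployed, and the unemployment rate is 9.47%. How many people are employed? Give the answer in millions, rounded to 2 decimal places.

About 107.36 million are employed.

Labor force = U / u = 11.23 / 0.0947 ≈ 118.59 million.
Employed = labor force − unemployed = 118.59 − 11.23 = 107.36 million.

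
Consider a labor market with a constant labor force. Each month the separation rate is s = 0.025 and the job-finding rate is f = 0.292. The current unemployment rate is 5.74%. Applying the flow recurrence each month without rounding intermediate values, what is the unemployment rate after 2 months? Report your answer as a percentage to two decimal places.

Unemployment rate after two months ≈ 6.89%.

With a fixed labor force, u_{t+1} = u_t + s·(1−u_t) − f·u_t = u_t·(1−s−f) + s.
Here 1−s−f = 0.683 and s = 0.025.
u_1 = 0.057400 × 0.683 + 0.025 = 0.064204.
u_2 = 0.064204 × 0.683 + 0.025 = 0.068851.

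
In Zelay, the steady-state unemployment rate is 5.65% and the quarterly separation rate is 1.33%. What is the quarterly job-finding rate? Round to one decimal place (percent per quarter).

Job-finding rate ≈ 22.2% per quarter.

From u* = s/(s+f): f = s·(1−u)/u.
f = 1.33 × (1 − 0.0565) / 0.0565 = 1.2549 / 0.0565 ≈ 22.2% per quarter.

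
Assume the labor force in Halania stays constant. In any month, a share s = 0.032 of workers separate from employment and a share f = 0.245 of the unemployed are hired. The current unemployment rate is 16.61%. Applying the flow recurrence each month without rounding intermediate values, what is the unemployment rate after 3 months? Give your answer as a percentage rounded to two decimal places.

Unemployment rate after three months ≈ 13.46%.

With a fixed labor force, u_{t+1} = u_t + s·(1−u_t) − f·u_t = u_t·(1−s−f) + s.
Here 1−s−f = 0.723 and s = 0.032.
u_1 = 0.166100 × 0.723 + 0.032 = 0.152090.
u_2 = 0.152090 × 0.723 + 0.032 = 0.141961.
u_3 = 0.141961 × 0.723 + 0.032 = 0.134638.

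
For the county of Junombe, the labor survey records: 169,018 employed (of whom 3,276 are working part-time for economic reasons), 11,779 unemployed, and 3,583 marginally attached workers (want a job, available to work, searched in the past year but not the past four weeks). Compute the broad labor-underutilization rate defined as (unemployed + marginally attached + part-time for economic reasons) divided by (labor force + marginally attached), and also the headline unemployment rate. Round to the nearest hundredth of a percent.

Broad underutilization rate ≈ 10.11%; headline unemployment rate ≈ 6.52%.

Labor force = 169,018 + 11,779 = 180,797.
Numerator = 11,779 + 3,583 + 3,276 = 18,638.
Denominator = 180,797 + 3,583 = 184,380.
Broad rate = 18,638 / 184,380 = 10.11%.
Headline unemployment rate = 11,779 / 180,797 = 6.52%.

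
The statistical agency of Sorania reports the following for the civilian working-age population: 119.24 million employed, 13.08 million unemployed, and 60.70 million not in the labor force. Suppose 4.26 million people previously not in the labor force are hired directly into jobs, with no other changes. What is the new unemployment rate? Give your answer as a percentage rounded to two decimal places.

New unemployment rate ≈ 9.58%.

Initially, labor force = 119.24 + 13.08 = 132.32 million, so u = 13.08/132.32 = 9.89%.
After the change, employed and labor force both rise by 4.26; unemployed unchanged → E = 123.50, U = 13.08, labor force = 136.58 million.
New unemployment rate = 13.08 / 136.58 = 9.58%.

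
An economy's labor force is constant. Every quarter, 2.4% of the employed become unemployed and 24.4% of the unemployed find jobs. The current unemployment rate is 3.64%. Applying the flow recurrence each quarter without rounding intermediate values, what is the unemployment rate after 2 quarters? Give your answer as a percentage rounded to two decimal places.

Unemployment rate after two quarters ≈ 6.11%.

With a fixed labor force, u_{t+1} = u_t + s·(1−u_t) − f·u_t = u_t·(1−s−f) + s.
Here 1−s−f = 0.732 and s = 0.024.
u_1 = 0.036400 × 0.732 + 0.024 = 0.050645.
u_2 = 0.050645 × 0.732 + 0.024 = 0.061072.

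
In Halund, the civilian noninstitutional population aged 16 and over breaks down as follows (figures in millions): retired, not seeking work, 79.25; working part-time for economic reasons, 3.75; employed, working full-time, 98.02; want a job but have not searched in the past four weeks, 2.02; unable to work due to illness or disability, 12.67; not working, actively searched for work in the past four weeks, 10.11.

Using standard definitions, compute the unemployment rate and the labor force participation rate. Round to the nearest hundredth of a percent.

Unemployment rate ≈ 9.04%; labor force participation rate ≈ 54.36%.

Employed = 3.75 + 98.02 = 101.77 million (anyone who worked, including part-time for economic reasons, counts as employed).
Unemployed = 10.11 million.
Labor force = 101.77 + 10.11 = 111.88 million.
Not in labor force = 79.25 + 2.02 + 12.67 = 93.94 million (those not working and not actively searching are outside the labor force — including those who want a job but have given up searching).
Civilian working-age population = 111.88 + 93.94 = 205.82 million.
Unemployment rate = 10.11 / 111.88 = 9.04%.
Labor force participation rate = 111.88 / 205.82 = 54.36%.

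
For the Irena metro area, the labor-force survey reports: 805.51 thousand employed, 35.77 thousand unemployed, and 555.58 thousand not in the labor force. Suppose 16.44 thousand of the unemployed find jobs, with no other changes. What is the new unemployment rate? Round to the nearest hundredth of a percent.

New unemployment rate ≈ 2.30%.

Initially, labor force = 805.51 + 35.77 = 841.28 thousand, so u = 35.77/841.28 = 4.25%.
After the change, unemployed falls and employed rises by 16.44; labor force unchanged → E = 821.95, U = 19.33, labor force = 841.28 thousand.
New unemployment rate = 19.33 / 841.28 = 2.30%.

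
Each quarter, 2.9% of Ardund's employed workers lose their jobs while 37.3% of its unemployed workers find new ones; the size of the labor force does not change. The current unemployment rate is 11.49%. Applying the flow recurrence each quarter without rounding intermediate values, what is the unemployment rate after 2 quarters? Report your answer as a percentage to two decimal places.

With a fixed labor force, u_{t+1} = u_t + s·(1−u_t) − f·u_t = u_t·(1−s−f) + s.
Here 1−s−f = 0.598 and s = 0.029.
u_1 = 0.114900 × 0.598 + 0.029 = 0.097710.
u_2 = 0.097710 × 0.598 + 0.029 = 0.087431.

Unemployment rate after two quarters ≈ 8.74%.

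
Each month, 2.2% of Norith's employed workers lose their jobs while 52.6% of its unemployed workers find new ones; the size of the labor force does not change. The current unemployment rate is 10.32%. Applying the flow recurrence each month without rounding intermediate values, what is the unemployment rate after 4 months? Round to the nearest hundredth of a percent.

With a fixed labor force, u_{t+1} = u_t + s·(1−u_t) − f·u_t = u_t·(1−s−f) + s.
Here 1−s−f = 0.452 and s = 0.022.
u_1 = 0.103200 × 0.452 + 0.022 = 0.068646.
u_2 = 0.068646 × 0.452 + 0.022 = 0.053028.
u_3 = 0.053028 × 0.452 + 0.022 = 0.045969.
u_4 = 0.045969 × 0.452 + 0.022 = 0.042778.

Unemployment rate after four months ≈ 4.28%.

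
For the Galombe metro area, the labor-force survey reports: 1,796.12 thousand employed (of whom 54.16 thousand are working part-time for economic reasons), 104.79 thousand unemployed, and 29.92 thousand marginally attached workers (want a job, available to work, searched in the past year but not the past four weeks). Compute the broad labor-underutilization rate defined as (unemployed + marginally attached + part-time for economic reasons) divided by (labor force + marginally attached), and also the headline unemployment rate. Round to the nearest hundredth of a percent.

Labor force = 1,796.12 + 104.79 = 1,900.91 thousand.
Numerator = 104.79 + 29.92 + 54.16 = 188.87 thousand.
Denominator = 1,900.91 + 29.92 = 1,930.83 thousand.
Broad rate = 188.87 / 1,930.83 = 9.78%.
Headline unemployment rate = 104.79 / 1,900.91 = 5.51%.

Broad underutilization rate ≈ 9.78%; headline unemployment rate ≈ 5.51%.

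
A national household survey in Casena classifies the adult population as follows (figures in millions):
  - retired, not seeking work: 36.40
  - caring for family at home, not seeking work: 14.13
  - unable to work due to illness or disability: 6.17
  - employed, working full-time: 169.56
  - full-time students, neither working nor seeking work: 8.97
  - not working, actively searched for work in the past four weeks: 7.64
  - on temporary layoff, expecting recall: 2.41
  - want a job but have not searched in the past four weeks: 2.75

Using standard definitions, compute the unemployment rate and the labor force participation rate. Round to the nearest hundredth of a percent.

Employed = 169.56 million.
Unemployed = 7.64 + 2.41 = 10.05 million (jobless and actively searching, or on temporary layoff).
Labor force = 169.56 + 10.05 = 179.61 million.
Not in labor force = 36.40 + 14.13 + 6.17 + 8.97 + 2.75 = 68.42 million (those not working and not actively searching are outside the labor force — including those who want a job but have given up searching).
Civilian working-age population = 179.61 + 68.42 = 248.03 million.
Unemployment rate = 10.05 / 179.61 = 5.60%.
Labor force participation rate = 179.61 / 248.03 = 72.41%.

Unemployment rate ≈ 5.60%; labor force participation rate ≈ 72.41%.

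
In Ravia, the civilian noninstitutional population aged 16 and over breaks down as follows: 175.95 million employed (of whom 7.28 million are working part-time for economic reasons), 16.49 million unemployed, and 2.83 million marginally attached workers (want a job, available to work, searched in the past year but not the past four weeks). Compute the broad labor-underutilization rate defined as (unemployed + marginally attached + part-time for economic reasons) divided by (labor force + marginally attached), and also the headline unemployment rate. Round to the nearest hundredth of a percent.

Broad underutilization rate ≈ 13.62%; headline unemployment rate ≈ 8.57%.

Labor force = 175.95 + 16.49 = 192.44 million.
Numerator = 16.49 + 2.83 + 7.28 = 26.60 million.
Denominator = 192.44 + 2.83 = 195.27 million.
Broad rate = 26.60 / 195.27 = 13.62%.
Headline unemployment rate = 16.49 / 192.44 = 8.57%.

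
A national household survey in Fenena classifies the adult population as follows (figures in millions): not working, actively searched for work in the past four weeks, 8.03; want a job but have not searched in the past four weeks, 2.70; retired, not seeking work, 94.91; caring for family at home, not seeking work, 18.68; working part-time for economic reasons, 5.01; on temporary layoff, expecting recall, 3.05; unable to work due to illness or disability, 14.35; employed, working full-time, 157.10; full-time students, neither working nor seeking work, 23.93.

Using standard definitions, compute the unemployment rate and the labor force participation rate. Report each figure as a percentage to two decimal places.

Employed = 5.01 + 157.10 = 162.11 million (anyone who worked, including part-time for economic reasons, counts as employed).
Unemployed = 8.03 + 3.05 = 11.08 million (jobless and actively searching, or on temporary layoff).
Labor force = 162.11 + 11.08 = 173.19 million.
Not in labor force = 2.70 + 94.91 + 18.68 + 14.35 + 23.93 = 154.57 million (those not working and not actively searching are outside the labor force — including those who want a job but have given up searching).
Civilian working-age population = 173.19 + 154.57 = 327.76 million.
Unemployment rate = 11.08 / 173.19 = 6.40%.
Labor force participation rate = 173.19 / 327.76 = 52.84%.

Unemployment rate ≈ 6.40%; labor force participation rate ≈ 52.84%.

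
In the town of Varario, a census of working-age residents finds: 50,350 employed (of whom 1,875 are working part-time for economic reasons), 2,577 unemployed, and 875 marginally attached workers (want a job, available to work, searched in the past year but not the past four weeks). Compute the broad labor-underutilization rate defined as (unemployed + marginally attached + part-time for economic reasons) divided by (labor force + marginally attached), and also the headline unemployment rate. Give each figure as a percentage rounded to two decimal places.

Labor force = 50,350 + 2,577 = 52,927.
Numerator = 2,577 + 875 + 1,875 = 5,327.
Denominator = 52,927 + 875 = 53,802.
Broad rate = 5,327 / 53,802 = 9.90%.
Headline unemployment rate = 2,577 / 52,927 = 4.87%.

Broad underutilization rate ≈ 9.90%; headline unemployment rate ≈ 4.87%.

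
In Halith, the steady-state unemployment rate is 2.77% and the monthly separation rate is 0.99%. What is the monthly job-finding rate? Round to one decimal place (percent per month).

From u* = s/(s+f): f = s·(1−u)/u.
f = 0.99 × (1 − 0.0277) / 0.0277 = 0.9626 / 0.0277 ≈ 34.8% per month.

Job-finding rate ≈ 34.8% per month.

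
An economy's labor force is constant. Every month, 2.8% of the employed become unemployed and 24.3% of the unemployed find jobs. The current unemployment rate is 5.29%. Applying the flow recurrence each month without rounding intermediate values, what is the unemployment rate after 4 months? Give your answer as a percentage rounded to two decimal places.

Unemployment rate after four months ≈ 8.91%.

With a fixed labor force, u_{t+1} = u_t + s·(1−u_t) − f·u_t = u_t·(1−s−f) + s.
Here 1−s−f = 0.729 and s = 0.028.
u_1 = 0.052900 × 0.729 + 0.028 = 0.066564.
u_2 = 0.066564 × 0.729 + 0.028 = 0.076525.
u_3 = 0.076525 × 0.729 + 0.028 = 0.083787.
u_4 = 0.083787 × 0.729 + 0.028 = 0.089081.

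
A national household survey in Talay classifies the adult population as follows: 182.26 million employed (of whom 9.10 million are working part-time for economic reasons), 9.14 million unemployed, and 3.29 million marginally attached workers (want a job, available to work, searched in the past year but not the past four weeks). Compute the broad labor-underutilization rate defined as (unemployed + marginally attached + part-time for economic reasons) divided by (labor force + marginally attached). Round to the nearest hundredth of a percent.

Broad underutilization rate ≈ 11.06%.

Labor force = 182.26 + 9.14 = 191.40 million.
Numerator = 9.14 + 3.29 + 9.10 = 21.53 million.
Denominator = 191.40 + 3.29 = 194.69 million.
Broad rate = 21.53 / 194.69 = 11.06%.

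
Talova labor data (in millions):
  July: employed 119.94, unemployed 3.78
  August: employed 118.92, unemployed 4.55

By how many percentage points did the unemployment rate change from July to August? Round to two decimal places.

The unemployment rate changed by +0.63 percentage points.

July: labor force = 119.94 + 3.78 = 123.72; u = 3.78/123.72 = 3.06%.
August: labor force = 118.92 + 4.55 = 123.47; u = 4.55/123.47 = 3.69%.
Change = 3.69% − 3.06% = +0.63 pp.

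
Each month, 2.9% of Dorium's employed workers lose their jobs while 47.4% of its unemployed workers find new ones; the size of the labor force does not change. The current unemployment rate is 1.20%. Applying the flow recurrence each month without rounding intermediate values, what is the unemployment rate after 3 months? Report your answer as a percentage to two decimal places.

Unemployment rate after three months ≈ 5.20%.

With a fixed labor force, u_{t+1} = u_t + s·(1−u_t) − f·u_t = u_t·(1−s−f) + s.
Here 1−s−f = 0.497 and s = 0.029.
u_1 = 0.012000 × 0.497 + 0.029 = 0.034964.
u_2 = 0.034964 × 0.497 + 0.029 = 0.046377.
u_3 = 0.046377 × 0.497 + 0.029 = 0.052049.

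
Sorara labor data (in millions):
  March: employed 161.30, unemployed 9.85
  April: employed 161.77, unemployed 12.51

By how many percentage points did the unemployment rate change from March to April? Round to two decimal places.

The unemployment rate changed by +1.42 percentage points.

March: labor force = 161.30 + 9.85 = 171.15; u = 9.85/171.15 = 5.76%.
April: labor force = 161.77 + 12.51 = 174.28; u = 12.51/174.28 = 7.18%.
Change = 7.18% − 5.76% = +1.42 pp.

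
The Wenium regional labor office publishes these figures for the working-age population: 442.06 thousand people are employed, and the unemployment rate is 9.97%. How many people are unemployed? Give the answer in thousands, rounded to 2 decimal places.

Let U be the number unemployed. The labor force is E + U, and U/(E+U) = 0.0997.
So U = 0.0997 × 442.06 / (1 − 0.0997) = 44.0734 / 0.9003 ≈ 48.95 thousand.

About 48.95 thousand are unemployed.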